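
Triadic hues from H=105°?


Triadic: equally spaced at 120° intervals
H1 = 105°
H2 = (105 + 120) mod 360 = 225°
H3 = (105 + 240) mod 360 = 345°
Triadic = 105°, 225°, 345°


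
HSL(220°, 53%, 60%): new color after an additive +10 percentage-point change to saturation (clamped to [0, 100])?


Original S = 53%
Adjustment = +10 percentage points
New S = 53 + (10) = 63
Clamp to [0, 100] → 63
= HSL(220°, 63%, 60%)


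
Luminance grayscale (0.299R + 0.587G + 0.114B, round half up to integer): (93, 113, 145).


Gray = 0.299×R + 0.587×G + 0.114×B
Gray = 0.299×93 + 0.587×113 + 0.114×145
Gray = 27.807 + 66.331 + 16.530
Gray = 110.668 → round half up → 111
Gray = 111


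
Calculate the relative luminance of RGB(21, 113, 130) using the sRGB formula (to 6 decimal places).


Linearize each channel (sRGB transfer function): c = v/255; c_lin = c/12.92 if c ≤ 0.04045, else ((c+0.055)/1.055)^2.4
  R: 21/255 ≈ 0.082353 > 0.04045 → ((0.082353+0.055)/1.055)^2.4 ≈ 0.007499
  G: 113/255 ≈ 0.443137 > 0.04045 → ((0.443137+0.055)/1.055)^2.4 ≈ 0.165132
  B: 130/255 ≈ 0.509804 > 0.04045 → ((0.509804+0.055)/1.055)^2.4 ≈ 0.223228
R_lin = 0.007499, G_lin = 0.165132, B_lin = 0.223228
L = 0.2126×R + 0.7152×G + 0.0722×B
L = 0.2126×0.007499 + 0.7152×0.165132 + 0.0722×0.223228
L ≈ 0.135814


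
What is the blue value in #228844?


Color: #228844
R = 22 = 34
G = 88 = 136
B = 44 = 68
Blue = 68


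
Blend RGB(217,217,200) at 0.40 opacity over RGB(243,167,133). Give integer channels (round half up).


C = α×F + (1-α)×B, with 1-α = 0.60
R: 0.40×217 + 0.60×243 = 86.80 + 145.80 = 232.60 → 233
G: 0.40×217 + 0.60×167 = 86.80 + 100.20 = 187.00 → 187
B: 0.40×200 + 0.60×133 = 80.00 + 79.80 = 159.80 → 160
= RGB(233, 187, 160)


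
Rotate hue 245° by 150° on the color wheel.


New hue = (H + rotation) mod 360
New hue = (245 + 150) mod 360
= 395 mod 360
= 35°


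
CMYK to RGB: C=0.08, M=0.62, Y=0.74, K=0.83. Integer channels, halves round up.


R = 255 × (1-C) × (1-K) = 255 × 0.92 × 0.17 = 39.882 → 40
G = 255 × (1-M) × (1-K) = 255 × 0.38 × 0.17 = 16.473 → 16
B = 255 × (1-Y) × (1-K) = 255 × 0.26 × 0.17 = 11.271 → 11
= RGB(40, 16, 11)


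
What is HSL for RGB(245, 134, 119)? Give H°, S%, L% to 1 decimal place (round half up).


Normalize: R'=245/255≈0.9608, G'=134/255≈0.5255, B'=119/255≈0.4667
Max=245/255, Min=119/255, Δ=Max-Min=126/255
L = (Max+Min)/2 = (245+119)/510 = 364/510 = 0.71372… → L = 71.4%
L > 0.5 → S = Δ/(2-Max-Min) = 126/(510-245-119) = 126/146 = 0.86301… → S = 86.3%
(the 1/255 factors cancel in S and H, so raw channel differences can be used)
Max is R' → H = 60 × (((G-B)/Δ) mod 6) = 60 × (((134-119)/126) mod 6)
  15/126 = 0.1190…
  H = 60 × 0.1190… = 7.142…° → H = 7.1°
= HSL(7.1°, 86.3%, 71.4%)


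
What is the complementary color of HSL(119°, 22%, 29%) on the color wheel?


Complement = opposite side of color wheel = hue + 180°
H' = (119 + 180) mod 360 = 299°
S and L unchanged.
= HSL(299°, 22%, 29%)


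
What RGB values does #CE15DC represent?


CE → 206 (R)
15 → 21 (G)
DC → 220 (B)
= RGB(206, 21, 220)


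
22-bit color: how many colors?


Colors = 2^bits = 2^22
= 4,194,304 colors


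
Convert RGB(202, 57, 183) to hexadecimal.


R = 202 → CA (hex)
G = 57 → 39 (hex)
B = 183 → B7 (hex)
Hex = #CA39B7


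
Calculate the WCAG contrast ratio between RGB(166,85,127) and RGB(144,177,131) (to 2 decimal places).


Linearize each sRGB channel c=v/255: c/12.92 if c ≤ 0.04045 else ((c+0.055)/1.055)^2.4
L = 0.2126×R_lin + 0.7152×G_lin + 0.0722×B_lin
Color 1 (166,85,127):
  R=166: 166/255≈0.6510 > 0.04045 → ((0.6510+0.055)/1.055)^2.4 ≈ 0.38133
  G=85: 85/255≈0.3333 > 0.04045 → ((0.3333+0.055)/1.055)^2.4 ≈ 0.09084
  B=127: 127/255≈0.4980 > 0.04045 → ((0.4980+0.055)/1.055)^2.4 ≈ 0.21223
  L1 = 0.2126×0.38133 + 0.7152×0.09084 + 0.0722×0.21223 ≈ 0.16136
Color 2 (144,177,131):
  R=144: 144/255≈0.5647 > 0.04045 → ((0.5647+0.055)/1.055)^2.4 ≈ 0.27889
  G=177: 177/255≈0.6941 > 0.04045 → ((0.6941+0.055)/1.055)^2.4 ≈ 0.43966
  B=131: 131/255≈0.5137 > 0.04045 → ((0.5137+0.055)/1.055)^2.4 ≈ 0.22697
  L2 = 0.2126×0.27889 + 0.7152×0.43966 + 0.0722×0.22697 ≈ 0.39012
Lighter = 0.39012, Darker = 0.16136
Ratio = (L_lighter + 0.05) / (L_darker + 0.05)
Ratio = (0.39012 + 0.05) / (0.16136 + 0.05) = 0.44012 / 0.21136 ≈ 2.0823
Ratio ≈ 2.08:1


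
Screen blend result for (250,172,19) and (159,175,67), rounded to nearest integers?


Screen: C = 255 - (255-A)×(255-B)/255, rounded to nearest integer
R: 255 - (255-250)×(255-159)/255 = 255 - 480/255 ≈ 255 - 1.882 = 253.118 → 253
G: 255 - (255-172)×(255-175)/255 = 255 - 6640/255 ≈ 255 - 26.039 = 228.961 → 229
B: 255 - (255-19)×(255-67)/255 = 255 - 44368/255 ≈ 255 - 173.992 = 81.008 → 81
= RGB(253, 229, 81)


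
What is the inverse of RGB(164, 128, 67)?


Invert: (255-R, 255-G, 255-B)
R: 255-164 = 91
G: 255-128 = 127
B: 255-67 = 188
= RGB(91, 127, 188)


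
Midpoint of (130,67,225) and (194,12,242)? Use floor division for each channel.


Midpoint: each channel = ⌊(C₁+C₂)/2⌋
R: ⌊(130+194)/2⌋ = 162
G: ⌊(67+12)/2⌋ = 39
B: ⌊(225+242)/2⌋ = 233
= RGB(162, 39, 233)


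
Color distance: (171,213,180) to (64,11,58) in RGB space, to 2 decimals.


d = √[(R₁-R₂)² + (G₁-G₂)² + (B₁-B₂)²]
d = √[(171-64)² + (213-11)² + (180-58)²]
d = √[11449 + 40804 + 14884]
d = √67137
d ≈ 259.11


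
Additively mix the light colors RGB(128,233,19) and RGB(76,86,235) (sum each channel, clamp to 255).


Additive: each channel = min(255, C₁+C₂)
R: 128+76 = 204 → 204
G: 233+86 = 319 → 255
B: 19+235 = 254 → 254
= RGB(204, 255, 254)


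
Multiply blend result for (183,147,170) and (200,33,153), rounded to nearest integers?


Multiply: C = A×B/255, rounded to nearest integer
R: 183×200/255 = 36600/255 ≈ 143.529 → 144
G: 147×33/255 = 4851/255 ≈ 19.024 → 19
B: 170×153/255 = 26010/255 ≈ 102.000 → 102
= RGB(144, 19, 102)


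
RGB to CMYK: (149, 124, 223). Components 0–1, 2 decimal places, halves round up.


R'=149/255≈0.5843, G'=124/255≈0.4863, B'=223/255≈0.8745
K = 1 - max(R',G',B') = 1 - 223/255 = 32/255 = 0.12549… → 0.13
(1-R'-K)/(1-K) simplifies to (max-R)/max with max = 223:
C = (223-149)/223 = 74/223 = 0.33183… → 0.33
M = (223-124)/223 = 99/223 = 0.44394… → 0.44
Y = (223-223)/223 = 0/223 = 0 → 0.00
= CMYK(0.33, 0.44, 0.00, 0.13)


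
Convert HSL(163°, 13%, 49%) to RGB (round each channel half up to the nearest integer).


H=163°, S=0.13, L=0.49
C = (1-|2L-1|)×S = (1-|-0.02|)×0.13 = 0.1274
H' = H/60 = 163/60 ≈ 2.7167; X = C×(1-|H' mod 2 - 1|) ≈ 0.0913
m = L - C/2 = 0.49 - 0.0637 = 0.4263
Sector ⌊H'⌋ = 2 → (R',G',B') = (0.0, 0.1274, ≈0.0913)
RGB = ((R'+m)×255, (G'+m)×255, (B'+m)×255) = (108.7065, 141.1935, 131.98885)
Round half up → RGB(109, 141, 132)


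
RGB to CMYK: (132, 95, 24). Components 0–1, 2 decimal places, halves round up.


R'=132/255≈0.5176, G'=95/255≈0.3725, B'=24/255≈0.0941
K = 1 - max(R',G',B') = 1 - 132/255 = 123/255 = 0.48235… → 0.48
(1-R'-K)/(1-K) simplifies to (max-R)/max with max = 132:
C = (132-132)/132 = 0/132 = 0 → 0.00
M = (132-95)/132 = 37/132 = 0.28030… → 0.28
Y = (132-24)/132 = 108/132 = 0.81818… → 0.82
= CMYK(0.00, 0.28, 0.82, 0.48)


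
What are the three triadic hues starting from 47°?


Triadic: equally spaced at 120° intervals
H1 = 47°
H2 = (47 + 120) mod 360 = 167°
H3 = (47 + 240) mod 360 = 287°
Triadic = 47°, 167°, 287°


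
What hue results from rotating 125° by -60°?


New hue = (H + rotation) mod 360
New hue = (125 -60) mod 360
= 65 mod 360
= 65°


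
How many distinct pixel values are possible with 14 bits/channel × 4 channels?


Total bits = 14 bits/channel × 4 channels = 56 bits
Distinct pixel values = 2^56
= 72,057,594,037,927,936 pixel values


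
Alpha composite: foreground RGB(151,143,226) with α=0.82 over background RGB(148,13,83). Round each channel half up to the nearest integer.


C = α×F + (1-α)×B, with 1-α = 0.18
R: 0.82×151 + 0.18×148 = 123.82 + 26.64 = 150.46 → 150
G: 0.82×143 + 0.18×13 = 117.26 + 2.34 = 119.60 → 120
B: 0.82×226 + 0.18×83 = 185.32 + 14.94 = 200.26 → 200
= RGB(150, 120, 200)


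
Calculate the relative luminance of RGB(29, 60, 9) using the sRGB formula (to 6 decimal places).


Linearize each channel (sRGB transfer function): c = v/255; c_lin = c/12.92 if c ≤ 0.04045, else ((c+0.055)/1.055)^2.4
  R: 29/255 ≈ 0.113725 > 0.04045 → ((0.113725+0.055)/1.055)^2.4 ≈ 0.012286
  G: 60/255 ≈ 0.235294 > 0.04045 → ((0.235294+0.055)/1.055)^2.4 ≈ 0.045186
  B: 9/255 ≈ 0.035294 ≤ 0.04045 → 0.035294/12.92 ≈ 0.002732
R_lin = 0.012286, G_lin = 0.045186, B_lin = 0.002732
L = 0.2126×R + 0.7152×G + 0.0722×B
L = 0.2126×0.012286 + 0.7152×0.045186 + 0.0722×0.002732
L ≈ 0.035127


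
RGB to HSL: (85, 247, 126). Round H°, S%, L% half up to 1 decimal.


Normalize: R'=85/255≈0.3333, G'=247/255≈0.9686, B'=126/255≈0.4941
Max=247/255, Min=85/255, Δ=Max-Min=162/255
L = (Max+Min)/2 = (247+85)/510 = 332/510 = 0.65098… → L = 65.1%
L > 0.5 → S = Δ/(2-Max-Min) = 162/(510-247-85) = 162/178 = 0.91011… → S = 91.0%
(the 1/255 factors cancel in S and H, so raw channel differences can be used)
Max is G' → H = 60 × ((B-R)/Δ + 2) = 60 × ((126-85)/162 + 2)
  41/162 + 2 = 0.2530… + 2 = 2.2530…
  H = 60 × 2.2530… = 135.185…° → H = 135.2°
= HSL(135.2°, 91.0%, 65.1%)


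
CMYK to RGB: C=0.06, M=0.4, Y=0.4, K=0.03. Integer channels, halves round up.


R = 255 × (1-C) × (1-K) = 255 × 0.94 × 0.97 = 232.509 → 233
G = 255 × (1-M) × (1-K) = 255 × 0.60 × 0.97 = 148.41 → 148
B = 255 × (1-Y) × (1-K) = 255 × 0.60 × 0.97 = 148.41 → 148
= RGB(233, 148, 148)


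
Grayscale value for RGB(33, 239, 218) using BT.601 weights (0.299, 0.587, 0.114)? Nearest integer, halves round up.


Gray = 0.299×R + 0.587×G + 0.114×B
Gray = 0.299×33 + 0.587×239 + 0.114×218
Gray = 9.867 + 140.293 + 24.852
Gray = 175.012 → round half up → 175
Gray = 175


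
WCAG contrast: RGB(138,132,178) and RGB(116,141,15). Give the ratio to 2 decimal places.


Linearize each sRGB channel c=v/255: c/12.92 if c ≤ 0.04045 else ((c+0.055)/1.055)^2.4
L = 0.2126×R_lin + 0.7152×G_lin + 0.0722×B_lin
Color 1 (138,132,178):
  R=138: 138/255≈0.5412 > 0.04045 → ((0.5412+0.055)/1.055)^2.4 ≈ 0.25415
  G=132: 132/255≈0.5176 > 0.04045 → ((0.5176+0.055)/1.055)^2.4 ≈ 0.23074
  B=178: 178/255≈0.6980 > 0.04045 → ((0.6980+0.055)/1.055)^2.4 ≈ 0.44520
  L1 = 0.2126×0.25415 + 0.7152×0.23074 + 0.0722×0.44520 ≈ 0.25120
Color 2 (116,141,15):
  R=116: 116/255≈0.4549 > 0.04045 → ((0.4549+0.055)/1.055)^2.4 ≈ 0.17465
  G=141: 141/255≈0.5529 > 0.04045 → ((0.5529+0.055)/1.055)^2.4 ≈ 0.26636
  B=15: 15/255≈0.0588 > 0.04045 → ((0.0588+0.055)/1.055)^2.4 ≈ 0.00478
  L2 = 0.2126×0.17465 + 0.7152×0.26636 + 0.0722×0.00478 ≈ 0.22797
Lighter = 0.25120, Darker = 0.22797
Ratio = (L_lighter + 0.05) / (L_darker + 0.05)
Ratio = (0.25120 + 0.05) / (0.22797 + 0.05) = 0.30120 / 0.27797 ≈ 1.0836
Ratio ≈ 1.08:1


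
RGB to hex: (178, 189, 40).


R = 178 → B2 (hex)
G = 189 → BD (hex)
B = 40 → 28 (hex)
Hex = #B2BD28


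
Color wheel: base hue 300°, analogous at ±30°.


Base hue: 300°
Left analog: (300 - 30) mod 360 = 270°
Right analog: (300 + 30) mod 360 = 330°
Analogous hues = 270° and 330°


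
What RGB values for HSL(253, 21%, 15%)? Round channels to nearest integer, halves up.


H=253°, S=0.21, L=0.15
C = (1-|2L-1|)×S = (1-|-0.70|)×0.21 = 0.063
H' = H/60 = 253/60 ≈ 4.2167; X = C×(1-|H' mod 2 - 1|) = 0.01365
m = L - C/2 = 0.15 - 0.0315 = 0.1185
Sector ⌊H'⌋ = 4 → (R',G',B') = (0.01365, 0.0, 0.063)
RGB = ((R'+m)×255, (G'+m)×255, (B'+m)×255) = (33.69825, 30.2175, 46.2825)
Round half up → RGB(34, 30, 46)


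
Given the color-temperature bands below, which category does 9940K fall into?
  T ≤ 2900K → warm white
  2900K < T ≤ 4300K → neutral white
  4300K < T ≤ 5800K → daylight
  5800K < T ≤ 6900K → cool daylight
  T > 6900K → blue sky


Temperature: 9940K
9940K > 6900K → blue sky
Classification: blue sky


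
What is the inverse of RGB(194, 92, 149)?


Invert: (255-R, 255-G, 255-B)
R: 255-194 = 61
G: 255-92 = 163
B: 255-149 = 106
= RGB(61, 163, 106)


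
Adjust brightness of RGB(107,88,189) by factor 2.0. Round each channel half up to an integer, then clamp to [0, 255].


Multiply each channel by 2.0, round half up, clamp to [0, 255]
R: 107×2.0 = 214
G: 88×2.0 = 176
B: 189×2.0 = 378 → clamp → 255
= RGB(214, 176, 255)


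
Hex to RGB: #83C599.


83 → 131 (R)
C5 → 197 (G)
99 → 153 (B)
= RGB(131, 197, 153)


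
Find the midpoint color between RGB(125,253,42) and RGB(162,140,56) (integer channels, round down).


Midpoint: each channel = ⌊(C₁+C₂)/2⌋
R: ⌊(125+162)/2⌋ = 143
G: ⌊(253+140)/2⌋ = 196
B: ⌊(42+56)/2⌋ = 49
= RGB(143, 196, 49)


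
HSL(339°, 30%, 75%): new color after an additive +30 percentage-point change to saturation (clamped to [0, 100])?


Original S = 30%
Adjustment = +30 percentage points
New S = 30 + (30) = 60
Clamp to [0, 100] → 60
= HSL(339°, 60%, 75%)


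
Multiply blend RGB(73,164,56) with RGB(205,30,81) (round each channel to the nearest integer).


Multiply: C = A×B/255, rounded to nearest integer
R: 73×205/255 = 14965/255 ≈ 58.686 → 59
G: 164×30/255 = 4920/255 ≈ 19.294 → 19
B: 56×81/255 = 4536/255 ≈ 17.788 → 18
= RGB(59, 19, 18)


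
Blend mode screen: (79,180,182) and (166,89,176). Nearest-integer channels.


Screen: C = 255 - (255-A)×(255-B)/255, rounded to nearest integer
R: 255 - (255-79)×(255-166)/255 = 255 - 15664/255 ≈ 255 - 61.427 = 193.573 → 194
G: 255 - (255-180)×(255-89)/255 = 255 - 12450/255 ≈ 255 - 48.824 = 206.176 → 206
B: 255 - (255-182)×(255-176)/255 = 255 - 5767/255 ≈ 255 - 22.616 = 232.384 → 232
= RGB(194, 206, 232)


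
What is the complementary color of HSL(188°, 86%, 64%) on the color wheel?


Complement = opposite side of color wheel = hue + 180°
H' = (188 + 180) mod 360 = 8°
S and L unchanged.
= HSL(8°, 86%, 64%)


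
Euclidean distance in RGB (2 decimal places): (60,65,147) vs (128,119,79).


d = √[(R₁-R₂)² + (G₁-G₂)² + (B₁-B₂)²]
d = √[(60-128)² + (65-119)² + (147-79)²]
d = √[4624 + 2916 + 4624]
d = √12164
d ≈ 110.29


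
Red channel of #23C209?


Color: #23C209
R = 23 = 35
G = C2 = 194
B = 09 = 9
Red = 35


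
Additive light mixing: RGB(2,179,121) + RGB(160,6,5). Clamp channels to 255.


Additive: each channel = min(255, C₁+C₂)
R: 2+160 = 162 → 162
G: 179+6 = 185 → 185
B: 121+5 = 126 → 126
= RGB(162, 185, 126)


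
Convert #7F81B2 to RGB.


7F → 127 (R)
81 → 129 (G)
B2 → 178 (B)
= RGB(127, 129, 178)


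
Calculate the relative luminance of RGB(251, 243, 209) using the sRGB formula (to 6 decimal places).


Linearize each channel (sRGB transfer function): c = v/255; c_lin = c/12.92 if c ≤ 0.04045, else ((c+0.055)/1.055)^2.4
  R: 251/255 ≈ 0.984314 > 0.04045 → ((0.984314+0.055)/1.055)^2.4 ≈ 0.964686
  G: 243/255 ≈ 0.952941 > 0.04045 → ((0.952941+0.055)/1.055)^2.4 ≈ 0.896269
  B: 209/255 ≈ 0.819608 > 0.04045 → ((0.819608+0.055)/1.055)^2.4 ≈ 0.637597
R_lin = 0.964686, G_lin = 0.896269, B_lin = 0.637597
L = 0.2126×R + 0.7152×G + 0.0722×B
L = 0.2126×0.964686 + 0.7152×0.896269 + 0.0722×0.637597
L ≈ 0.892139


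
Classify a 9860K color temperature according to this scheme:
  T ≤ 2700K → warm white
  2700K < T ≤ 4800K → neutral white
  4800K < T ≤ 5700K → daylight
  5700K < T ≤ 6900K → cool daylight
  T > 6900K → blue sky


Temperature: 9860K
9860K > 6900K → blue sky
Classification: blue sky


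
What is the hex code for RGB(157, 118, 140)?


R = 157 → 9D (hex)
G = 118 → 76 (hex)
B = 140 → 8C (hex)
Hex = #9D768C


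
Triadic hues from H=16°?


Triadic: equally spaced at 120° intervals
H1 = 16°
H2 = (16 + 120) mod 360 = 136°
H3 = (16 + 240) mod 360 = 256°
Triadic = 16°, 136°, 256°


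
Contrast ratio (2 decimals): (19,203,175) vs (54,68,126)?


Linearize each sRGB channel c=v/255: c/12.92 if c ≤ 0.04045 else ((c+0.055)/1.055)^2.4
L = 0.2126×R_lin + 0.7152×G_lin + 0.0722×B_lin
Color 1 (19,203,175):
  R=19: 19/255≈0.0745 > 0.04045 → ((0.0745+0.055)/1.055)^2.4 ≈ 0.00651
  G=203: 203/255≈0.7961 > 0.04045 → ((0.7961+0.055)/1.055)^2.4 ≈ 0.59720
  B=175: 175/255≈0.6863 > 0.04045 → ((0.6863+0.055)/1.055)^2.4 ≈ 0.42869
  L1 = 0.2126×0.00651 + 0.7152×0.59720 + 0.0722×0.42869 ≈ 0.45945
Color 2 (54,68,126):
  R=54: 54/255≈0.2118 > 0.04045 → ((0.2118+0.055)/1.055)^2.4 ≈ 0.03689
  G=68: 68/255≈0.2667 > 0.04045 → ((0.2667+0.055)/1.055)^2.4 ≈ 0.05781
  B=126: 126/255≈0.4941 > 0.04045 → ((0.4941+0.055)/1.055)^2.4 ≈ 0.20864
  L2 = 0.2126×0.03689 + 0.7152×0.05781 + 0.0722×0.20864 ≈ 0.06425
Lighter = 0.45945, Darker = 0.06425
Ratio = (L_lighter + 0.05) / (L_darker + 0.05)
Ratio = (0.45945 + 0.05) / (0.06425 + 0.05) = 0.50945 / 0.11425 ≈ 4.4592
Ratio ≈ 4.46:1


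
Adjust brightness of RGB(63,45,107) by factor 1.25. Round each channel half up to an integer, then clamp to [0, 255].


Multiply each channel by 1.25, round half up, clamp to [0, 255]
R: 63×1.25 = 78.75 → round → 79
G: 45×1.25 = 56.25 → round → 56
B: 107×1.25 = 133.75 → round → 134
= RGB(79, 56, 134)


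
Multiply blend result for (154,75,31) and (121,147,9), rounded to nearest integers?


Multiply: C = A×B/255, rounded to nearest integer
R: 154×121/255 = 18634/255 ≈ 73.075 → 73
G: 75×147/255 = 11025/255 ≈ 43.235 → 43
B: 31×9/255 = 279/255 ≈ 1.094 → 1
= RGB(73, 43, 1)


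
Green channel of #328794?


Color: #328794
R = 32 = 50
G = 87 = 135
B = 94 = 148
Green = 135


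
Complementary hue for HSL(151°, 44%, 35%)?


Complement = opposite side of color wheel = hue + 180°
H' = (151 + 180) mod 360 = 331°
S and L unchanged.
= HSL(331°, 44%, 35%)


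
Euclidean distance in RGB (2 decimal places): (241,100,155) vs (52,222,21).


d = √[(R₁-R₂)² + (G₁-G₂)² + (B₁-B₂)²]
d = √[(241-52)² + (100-222)² + (155-21)²]
d = √[35721 + 14884 + 17956]
d = √68561
d ≈ 261.84


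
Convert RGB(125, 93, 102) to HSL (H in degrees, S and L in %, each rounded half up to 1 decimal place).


Normalize: R'=125/255≈0.4902, G'=93/255≈0.3647, B'=102/255≈0.4000
Max=125/255, Min=93/255, Δ=Max-Min=32/255
L = (Max+Min)/2 = (125+93)/510 = 218/510 = 0.42745… → L = 42.7%
L ≤ 0.5 → S = Δ/(Max+Min) = 32/(125+93) = 32/218 = 0.14678… → S = 14.7%
(the 1/255 factors cancel in S and H, so raw channel differences can be used)
Max is R' → H = 60 × (((G-B)/Δ) mod 6) = 60 × (((93-102)/32) mod 6)
  (-9)/32 = -0.2812…; negative, so add 6 → 5.7187…
  H = 60 × 5.7187… = 343.125° → H = 343.1°
= HSL(343.1°, 14.7%, 42.7%)


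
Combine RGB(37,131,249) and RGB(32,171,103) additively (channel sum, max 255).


Additive: each channel = min(255, C₁+C₂)
R: 37+32 = 69 → 69
G: 131+171 = 302 → 255
B: 249+103 = 352 → 255
= RGB(69, 255, 255)


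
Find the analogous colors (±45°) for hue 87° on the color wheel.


Base hue: 87°
Left analog: (87 - 45) mod 360 = 42°
Right analog: (87 + 45) mod 360 = 132°
Analogous hues = 42° and 132°


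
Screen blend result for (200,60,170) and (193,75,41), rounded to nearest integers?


Screen: C = 255 - (255-A)×(255-B)/255, rounded to nearest integer
R: 255 - (255-200)×(255-193)/255 = 255 - 3410/255 ≈ 255 - 13.373 = 241.627 → 242
G: 255 - (255-60)×(255-75)/255 = 255 - 35100/255 ≈ 255 - 137.647 = 117.353 → 117
B: 255 - (255-170)×(255-41)/255 = 255 - 18190/255 ≈ 255 - 71.333 = 183.667 → 184
= RGB(242, 117, 184)


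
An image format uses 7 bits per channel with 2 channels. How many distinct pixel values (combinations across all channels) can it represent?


Total bits = 7 bits/channel × 2 channels = 14 bits
Distinct pixel values = 2^14
= 16,384 pixel values


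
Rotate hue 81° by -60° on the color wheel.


New hue = (H + rotation) mod 360
New hue = (81 -60) mod 360
= 21 mod 360
= 21°


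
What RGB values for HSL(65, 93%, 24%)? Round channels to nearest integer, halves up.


H=65°, S=0.93, L=0.24
C = (1-|2L-1|)×S = (1-|-0.52|)×0.93 = 0.4464
H' = H/60 = 65/60 ≈ 1.0833; X = C×(1-|H' mod 2 - 1|) = 0.4092
m = L - C/2 = 0.24 - 0.2232 = 0.0168
Sector ⌊H'⌋ = 1 → (R',G',B') = (0.4092, 0.4464, 0.0)
RGB = ((R'+m)×255, (G'+m)×255, (B'+m)×255) = (108.63, 118.116, 4.284)
Round half up → RGB(109, 118, 4)


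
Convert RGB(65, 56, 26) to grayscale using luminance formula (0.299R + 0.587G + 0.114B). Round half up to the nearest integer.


Gray = 0.299×R + 0.587×G + 0.114×B
Gray = 0.299×65 + 0.587×56 + 0.114×26
Gray = 19.435 + 32.872 + 2.964
Gray = 55.271 → round half up → 55
Gray = 55


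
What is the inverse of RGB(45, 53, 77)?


Invert: (255-R, 255-G, 255-B)
R: 255-45 = 210
G: 255-53 = 202
B: 255-77 = 178
= RGB(210, 202, 178)


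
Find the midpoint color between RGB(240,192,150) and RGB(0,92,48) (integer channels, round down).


Midpoint: each channel = ⌊(C₁+C₂)/2⌋
R: ⌊(240+0)/2⌋ = 120
G: ⌊(192+92)/2⌋ = 142
B: ⌊(150+48)/2⌋ = 99
= RGB(120, 142, 99)


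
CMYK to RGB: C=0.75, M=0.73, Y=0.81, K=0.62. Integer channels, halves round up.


R = 255 × (1-C) × (1-K) = 255 × 0.25 × 0.38 = 24.225 → 24
G = 255 × (1-M) × (1-K) = 255 × 0.27 × 0.38 = 26.163 → 26
B = 255 × (1-Y) × (1-K) = 255 × 0.19 × 0.38 = 18.411 → 18
= RGB(24, 26, 18)


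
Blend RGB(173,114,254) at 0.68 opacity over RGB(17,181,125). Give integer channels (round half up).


C = α×F + (1-α)×B, with 1-α = 0.32
R: 0.68×173 + 0.32×17 = 117.64 + 5.44 = 123.08 → 123
G: 0.68×114 + 0.32×181 = 77.52 + 57.92 = 135.44 → 135
B: 0.68×254 + 0.32×125 = 172.72 + 40.00 = 212.72 → 213
= RGB(123, 135, 213)


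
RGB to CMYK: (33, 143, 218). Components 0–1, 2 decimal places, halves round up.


R'=33/255≈0.1294, G'=143/255≈0.5608, B'=218/255≈0.8549
K = 1 - max(R',G',B') = 1 - 218/255 = 37/255 = 0.14509… → 0.15
(1-R'-K)/(1-K) simplifies to (max-R)/max with max = 218:
C = (218-33)/218 = 185/218 = 0.84862… → 0.85
M = (218-143)/218 = 75/218 = 0.34403… → 0.34
Y = (218-218)/218 = 0/218 = 0 → 0.00
= CMYK(0.85, 0.34, 0.00, 0.15)


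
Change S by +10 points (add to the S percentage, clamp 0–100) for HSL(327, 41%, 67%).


Original S = 41%
Adjustment = +10 percentage points
New S = 41 + (10) = 51
Clamp to [0, 100] → 51
= HSL(327°, 51%, 67%)


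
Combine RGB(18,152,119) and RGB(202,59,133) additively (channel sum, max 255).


Additive: each channel = min(255, C₁+C₂)
R: 18+202 = 220 → 220
G: 152+59 = 211 → 211
B: 119+133 = 252 → 252
= RGB(220, 211, 252)


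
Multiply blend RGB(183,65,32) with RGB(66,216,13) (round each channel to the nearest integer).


Multiply: C = A×B/255, rounded to nearest integer
R: 183×66/255 = 12078/255 ≈ 47.365 → 47
G: 65×216/255 = 14040/255 ≈ 55.059 → 55
B: 32×13/255 = 416/255 ≈ 1.631 → 2
= RGB(47, 55, 2)


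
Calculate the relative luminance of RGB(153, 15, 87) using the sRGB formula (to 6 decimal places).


Linearize each channel (sRGB transfer function): c = v/255; c_lin = c/12.92 if c ≤ 0.04045, else ((c+0.055)/1.055)^2.4
  R: 153/255 ≈ 0.600000 > 0.04045 → ((0.600000+0.055)/1.055)^2.4 ≈ 0.318547
  G: 15/255 ≈ 0.058824 > 0.04045 → ((0.058824+0.055)/1.055)^2.4 ≈ 0.004777
  B: 87/255 ≈ 0.341176 > 0.04045 → ((0.341176+0.055)/1.055)^2.4 ≈ 0.095307
R_lin = 0.318547, G_lin = 0.004777, B_lin = 0.095307
L = 0.2126×R + 0.7152×G + 0.0722×B
L = 0.2126×0.318547 + 0.7152×0.004777 + 0.0722×0.095307
L ≈ 0.078021


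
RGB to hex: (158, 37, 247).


R = 158 → 9E (hex)
G = 37 → 25 (hex)
B = 247 → F7 (hex)
Hex = #9E25F7


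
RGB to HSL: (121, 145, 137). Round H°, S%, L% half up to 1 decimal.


Normalize: R'=121/255≈0.4745, G'=145/255≈0.5686, B'=137/255≈0.5373
Max=145/255, Min=121/255, Δ=Max-Min=24/255
L = (Max+Min)/2 = (145+121)/510 = 266/510 = 0.52156… → L = 52.2%
L > 0.5 → S = Δ/(2-Max-Min) = 24/(510-145-121) = 24/244 = 0.09836… → S = 9.8%
(the 1/255 factors cancel in S and H, so raw channel differences can be used)
Max is G' → H = 60 × ((B-R)/Δ + 2) = 60 × ((137-121)/24 + 2)
  16/24 + 2 = 0.6666… + 2 = 2.6666…
  H = 60 × 2.6666… = 160° → H = 160.0°
= HSL(160.0°, 9.8%, 52.2%)


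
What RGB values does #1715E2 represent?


17 → 23 (R)
15 → 21 (G)
E2 → 226 (B)
= RGB(23, 21, 226)


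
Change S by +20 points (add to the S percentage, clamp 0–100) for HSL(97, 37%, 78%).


Original S = 37%
Adjustment = +20 percentage points
New S = 37 + (20) = 57
Clamp to [0, 100] → 57
= HSL(97°, 57%, 78%)


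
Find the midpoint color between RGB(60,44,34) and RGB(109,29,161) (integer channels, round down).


Midpoint: each channel = ⌊(C₁+C₂)/2⌋
R: ⌊(60+109)/2⌋ = 84
G: ⌊(44+29)/2⌋ = 36
B: ⌊(34+161)/2⌋ = 97
= RGB(84, 36, 97)


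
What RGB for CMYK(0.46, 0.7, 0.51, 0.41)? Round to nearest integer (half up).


R = 255 × (1-C) × (1-K) = 255 × 0.54 × 0.59 = 81.243 → 81
G = 255 × (1-M) × (1-K) = 255 × 0.30 × 0.59 = 45.135 → 45
B = 255 × (1-Y) × (1-K) = 255 × 0.49 × 0.59 = 73.7205 → 74
= RGB(81, 45, 74)


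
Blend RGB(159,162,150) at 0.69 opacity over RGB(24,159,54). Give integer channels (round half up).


C = α×F + (1-α)×B, with 1-α = 0.31
R: 0.69×159 + 0.31×24 = 109.71 + 7.44 = 117.15 → 117
G: 0.69×162 + 0.31×159 = 111.78 + 49.29 = 161.07 → 161
B: 0.69×150 + 0.31×54 = 103.50 + 16.74 = 120.24 → 120
= RGB(117, 161, 120)


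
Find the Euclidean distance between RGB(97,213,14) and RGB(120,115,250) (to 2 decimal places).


d = √[(R₁-R₂)² + (G₁-G₂)² + (B₁-B₂)²]
d = √[(97-120)² + (213-115)² + (14-250)²]
d = √[529 + 9604 + 55696]
d = √65829
d ≈ 256.57


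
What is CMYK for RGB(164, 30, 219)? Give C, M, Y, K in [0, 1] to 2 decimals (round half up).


R'=164/255≈0.6431, G'=30/255≈0.1176, B'=219/255≈0.8588
K = 1 - max(R',G',B') = 1 - 219/255 = 36/255 = 0.14117… → 0.14
(1-R'-K)/(1-K) simplifies to (max-R)/max with max = 219:
C = (219-164)/219 = 55/219 = 0.25114… → 0.25
M = (219-30)/219 = 189/219 = 0.86301… → 0.86
Y = (219-219)/219 = 0/219 = 0 → 0.00
= CMYK(0.25, 0.86, 0.00, 0.14)


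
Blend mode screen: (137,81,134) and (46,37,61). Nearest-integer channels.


Screen: C = 255 - (255-A)×(255-B)/255, rounded to nearest integer
R: 255 - (255-137)×(255-46)/255 = 255 - 24662/255 ≈ 255 - 96.714 = 158.286 → 158
G: 255 - (255-81)×(255-37)/255 = 255 - 37932/255 ≈ 255 - 148.753 = 106.247 → 106
B: 255 - (255-134)×(255-61)/255 = 255 - 23474/255 ≈ 255 - 92.055 = 162.945 → 163
= RGB(158, 106, 163)


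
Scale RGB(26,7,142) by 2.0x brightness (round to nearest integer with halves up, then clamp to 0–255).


Multiply each channel by 2.0, round half up, clamp to [0, 255]
R: 26×2.0 = 52
G: 7×2.0 = 14
B: 142×2.0 = 284 → clamp → 255
= RGB(52, 14, 255)


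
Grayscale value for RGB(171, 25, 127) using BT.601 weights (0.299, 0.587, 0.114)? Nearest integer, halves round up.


Gray = 0.299×R + 0.587×G + 0.114×B
Gray = 0.299×171 + 0.587×25 + 0.114×127
Gray = 51.129 + 14.675 + 14.478
Gray = 80.282 → round half up → 80
Gray = 80


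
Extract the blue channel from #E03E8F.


Color: #E03E8F
R = E0 = 224
G = 3E = 62
B = 8F = 143
Blue = 143


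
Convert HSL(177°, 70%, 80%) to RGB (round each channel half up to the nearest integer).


H=177°, S=0.70, L=0.80
C = (1-|2L-1|)×S = (1-|0.60|)×0.70 = 0.28
H' = H/60 = 177/60 ≈ 2.9500; X = C×(1-|H' mod 2 - 1|) = 0.266
m = L - C/2 = 0.80 - 0.14 = 0.66
Sector ⌊H'⌋ = 2 → (R',G',B') = (0.0, 0.28, 0.266)
RGB = ((R'+m)×255, (G'+m)×255, (B'+m)×255) = (168.3, 239.7, 236.13)
Round half up → RGB(168, 240, 236)


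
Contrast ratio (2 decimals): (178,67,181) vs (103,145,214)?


Linearize each sRGB channel c=v/255: c/12.92 if c ≤ 0.04045 else ((c+0.055)/1.055)^2.4
L = 0.2126×R_lin + 0.7152×G_lin + 0.0722×B_lin
Color 1 (178,67,181):
  R=178: 178/255≈0.6980 > 0.04045 → ((0.6980+0.055)/1.055)^2.4 ≈ 0.44520
  G=67: 67/255≈0.2627 > 0.04045 → ((0.2627+0.055)/1.055)^2.4 ≈ 0.05613
  B=181: 181/255≈0.7098 > 0.04045 → ((0.7098+0.055)/1.055)^2.4 ≈ 0.46208
  L1 = 0.2126×0.44520 + 0.7152×0.05613 + 0.0722×0.46208 ≈ 0.16815
Color 2 (103,145,214):
  R=103: 103/255≈0.4039 > 0.04045 → ((0.4039+0.055)/1.055)^2.4 ≈ 0.13563
  G=145: 145/255≈0.5686 > 0.04045 → ((0.5686+0.055)/1.055)^2.4 ≈ 0.28315
  B=214: 214/255≈0.8392 > 0.04045 → ((0.8392+0.055)/1.055)^2.4 ≈ 0.67244
  L2 = 0.2126×0.13563 + 0.7152×0.28315 + 0.0722×0.67244 ≈ 0.27989
Lighter = 0.27989, Darker = 0.16815
Ratio = (L_lighter + 0.05) / (L_darker + 0.05)
Ratio = (0.27989 + 0.05) / (0.16815 + 0.05) = 0.32989 / 0.21815 ≈ 1.5122
Ratio ≈ 1.51:1


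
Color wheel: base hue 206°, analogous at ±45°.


Base hue: 206°
Left analog: (206 - 45) mod 360 = 161°
Right analog: (206 + 45) mod 360 = 251°
Analogous hues = 161° and 251°


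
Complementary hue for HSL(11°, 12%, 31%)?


Complement = opposite side of color wheel = hue + 180°
H' = (11 + 180) mod 360 = 191°
S and L unchanged.
= HSL(191°, 12%, 31%)


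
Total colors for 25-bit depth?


Colors = 2^bits = 2^25
= 33,554,432 colors


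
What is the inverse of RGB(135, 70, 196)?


Invert: (255-R, 255-G, 255-B)
R: 255-135 = 120
G: 255-70 = 185
B: 255-196 = 59
= RGB(120, 185, 59)


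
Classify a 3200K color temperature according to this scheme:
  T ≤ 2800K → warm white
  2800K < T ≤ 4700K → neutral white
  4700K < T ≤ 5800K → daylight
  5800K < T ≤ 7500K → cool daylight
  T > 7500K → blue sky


Temperature: 3200K
2800K < 3200K ≤ 4700K → neutral white
Classification: neutral white


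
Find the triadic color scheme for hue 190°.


Triadic: equally spaced at 120° intervals
H1 = 190°
H2 = (190 + 120) mod 360 = 310°
H3 = (190 + 240) mod 360 = 70°
Triadic = 190°, 310°, 70°


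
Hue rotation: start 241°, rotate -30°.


New hue = (H + rotation) mod 360
New hue = (241 -30) mod 360
= 211 mod 360
= 211°


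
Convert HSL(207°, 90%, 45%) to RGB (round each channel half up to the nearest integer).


H=207°, S=0.90, L=0.45
C = (1-|2L-1|)×S = (1-|-0.10|)×0.90 = 0.81
H' = H/60 = 207/60 ≈ 3.4500; X = C×(1-|H' mod 2 - 1|) = 0.4455
m = L - C/2 = 0.45 - 0.405 = 0.045
Sector ⌊H'⌋ = 3 → (R',G',B') = (0.0, 0.4455, 0.81)
RGB = ((R'+m)×255, (G'+m)×255, (B'+m)×255) = (11.475, 125.0775, 218.025)
Round half up → RGB(11, 125, 218)


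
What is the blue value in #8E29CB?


Color: #8E29CB
R = 8E = 142
G = 29 = 41
B = CB = 203
Blue = 203


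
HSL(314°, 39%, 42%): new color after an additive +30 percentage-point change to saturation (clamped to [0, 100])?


Original S = 39%
Adjustment = +30 percentage points
New S = 39 + (30) = 69
Clamp to [0, 100] → 69
= HSL(314°, 69%, 42%)


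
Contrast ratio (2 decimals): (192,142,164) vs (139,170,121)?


Linearize each sRGB channel c=v/255: c/12.92 if c ≤ 0.04045 else ((c+0.055)/1.055)^2.4
L = 0.2126×R_lin + 0.7152×G_lin + 0.0722×B_lin
Color 1 (192,142,164):
  R=192: 192/255≈0.7529 > 0.04045 → ((0.7529+0.055)/1.055)^2.4 ≈ 0.52712
  G=142: 142/255≈0.5569 > 0.04045 → ((0.5569+0.055)/1.055)^2.4 ≈ 0.27050
  B=164: 164/255≈0.6431 > 0.04045 → ((0.6431+0.055)/1.055)^2.4 ≈ 0.37124
  L1 = 0.2126×0.52712 + 0.7152×0.27050 + 0.0722×0.37124 ≈ 0.33233
Color 2 (139,170,121):
  R=139: 139/255≈0.5451 > 0.04045 → ((0.5451+0.055)/1.055)^2.4 ≈ 0.25818
  G=170: 170/255≈0.6667 > 0.04045 → ((0.6667+0.055)/1.055)^2.4 ≈ 0.40198
  B=121: 121/255≈0.4745 > 0.04045 → ((0.4745+0.055)/1.055)^2.4 ≈ 0.19120
  L2 = 0.2126×0.25818 + 0.7152×0.40198 + 0.0722×0.19120 ≈ 0.35619
Lighter = 0.35619, Darker = 0.33233
Ratio = (L_lighter + 0.05) / (L_darker + 0.05)
Ratio = (0.35619 + 0.05) / (0.33233 + 0.05) = 0.40619 / 0.38233 ≈ 1.0624
Ratio ≈ 1.06:1


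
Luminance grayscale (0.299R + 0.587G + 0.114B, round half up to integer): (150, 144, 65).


Gray = 0.299×R + 0.587×G + 0.114×B
Gray = 0.299×150 + 0.587×144 + 0.114×65
Gray = 44.850 + 84.528 + 7.410
Gray = 136.788 → round half up → 137
Gray = 137


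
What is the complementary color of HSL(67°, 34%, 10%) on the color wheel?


Complement = opposite side of color wheel = hue + 180°
H' = (67 + 180) mod 360 = 247°
S and L unchanged.
= HSL(247°, 34%, 10%)


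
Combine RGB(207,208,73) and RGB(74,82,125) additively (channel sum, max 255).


Additive: each channel = min(255, C₁+C₂)
R: 207+74 = 281 → 255
G: 208+82 = 290 → 255
B: 73+125 = 198 → 198
= RGB(255, 255, 198)


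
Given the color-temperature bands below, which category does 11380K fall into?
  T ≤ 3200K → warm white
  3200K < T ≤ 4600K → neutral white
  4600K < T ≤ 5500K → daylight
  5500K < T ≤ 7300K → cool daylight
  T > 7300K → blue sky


Temperature: 11380K
11380K > 7300K → blue sky
Classification: blue sky


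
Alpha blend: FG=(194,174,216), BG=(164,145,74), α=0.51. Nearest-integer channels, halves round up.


C = α×F + (1-α)×B, with 1-α = 0.49
R: 0.51×194 + 0.49×164 = 98.94 + 80.36 = 179.30 → 179
G: 0.51×174 + 0.49×145 = 88.74 + 71.05 = 159.79 → 160
B: 0.51×216 + 0.49×74 = 110.16 + 36.26 = 146.42 → 146
= RGB(179, 160, 146)


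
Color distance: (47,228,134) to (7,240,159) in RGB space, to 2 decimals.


d = √[(R₁-R₂)² + (G₁-G₂)² + (B₁-B₂)²]
d = √[(47-7)² + (228-240)² + (134-159)²]
d = √[1600 + 144 + 625]
d = √2369
d ≈ 48.67


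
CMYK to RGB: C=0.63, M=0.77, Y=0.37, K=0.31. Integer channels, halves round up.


R = 255 × (1-C) × (1-K) = 255 × 0.37 × 0.69 = 65.1015 → 65
G = 255 × (1-M) × (1-K) = 255 × 0.23 × 0.69 = 40.4685 → 40
B = 255 × (1-Y) × (1-K) = 255 × 0.63 × 0.69 = 110.8485 → 111
= RGB(65, 40, 111)


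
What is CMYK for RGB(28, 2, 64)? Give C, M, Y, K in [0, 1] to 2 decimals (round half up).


R'=28/255≈0.1098, G'=2/255≈0.0078, B'=64/255≈0.2510
K = 1 - max(R',G',B') = 1 - 64/255 = 191/255 = 0.74901… → 0.75
(1-R'-K)/(1-K) simplifies to (max-R)/max with max = 64:
C = (64-28)/64 = 36/64 = 0.5625 → 0.56
M = (64-2)/64 = 62/64 = 0.96875 → 0.97
Y = (64-64)/64 = 0/64 = 0 → 0.00
= CMYK(0.56, 0.97, 0.00, 0.75)


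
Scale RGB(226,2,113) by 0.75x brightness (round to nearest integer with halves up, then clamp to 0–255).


Multiply each channel by 0.75, round half up, clamp to [0, 255]
R: 226×0.75 = 169.5 → round → 170
G: 2×0.75 = 1.5 → round → 2
B: 113×0.75 = 84.75 → round → 85
= RGB(170, 2, 85)


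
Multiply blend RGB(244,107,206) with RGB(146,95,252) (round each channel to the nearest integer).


Multiply: C = A×B/255, rounded to nearest integer
R: 244×146/255 = 35624/255 ≈ 139.702 → 140
G: 107×95/255 = 10165/255 ≈ 39.863 → 40
B: 206×252/255 = 51912/255 ≈ 203.576 → 204
= RGB(140, 40, 204)


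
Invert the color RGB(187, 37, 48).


Invert: (255-R, 255-G, 255-B)
R: 255-187 = 68
G: 255-37 = 218
B: 255-48 = 207
= RGB(68, 218, 207)


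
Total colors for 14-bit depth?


Colors = 2^bits = 2^14
= 16,384 colors


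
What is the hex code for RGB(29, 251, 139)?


R = 29 → 1D (hex)
G = 251 → FB (hex)
B = 139 → 8B (hex)
Hex = #1DFB8B


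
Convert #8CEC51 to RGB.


8C → 140 (R)
EC → 236 (G)
51 → 81 (B)
= RGB(140, 236, 81)


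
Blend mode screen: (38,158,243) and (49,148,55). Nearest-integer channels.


Screen: C = 255 - (255-A)×(255-B)/255, rounded to nearest integer
R: 255 - (255-38)×(255-49)/255 = 255 - 44702/255 ≈ 255 - 175.302 = 79.698 → 80
G: 255 - (255-158)×(255-148)/255 = 255 - 10379/255 ≈ 255 - 40.702 = 214.298 → 214
B: 255 - (255-243)×(255-55)/255 = 255 - 2400/255 ≈ 255 - 9.412 = 245.588 → 246
= RGB(80, 214, 246)


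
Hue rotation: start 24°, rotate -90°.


New hue = (H + rotation) mod 360
New hue = (24 -90) mod 360
= -66 mod 360
= 294°


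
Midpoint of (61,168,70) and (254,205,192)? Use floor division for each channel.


Midpoint: each channel = ⌊(C₁+C₂)/2⌋
R: ⌊(61+254)/2⌋ = 157
G: ⌊(168+205)/2⌋ = 186
B: ⌊(70+192)/2⌋ = 131
= RGB(157, 186, 131)


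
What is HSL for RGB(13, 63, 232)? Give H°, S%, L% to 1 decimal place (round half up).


Normalize: R'=13/255≈0.0510, G'=63/255≈0.2471, B'=232/255≈0.9098
Max=232/255, Min=13/255, Δ=Max-Min=219/255
L = (Max+Min)/2 = (232+13)/510 = 245/510 = 0.48039… → L = 48.0%
L ≤ 0.5 → S = Δ/(Max+Min) = 219/(232+13) = 219/245 = 0.89387… → S = 89.4%
(the 1/255 factors cancel in S and H, so raw channel differences can be used)
Max is B' → H = 60 × ((R-G)/Δ + 4) = 60 × ((13-63)/219 + 4)
  -50/219 + 4 = -0.2283… + 4 = 3.7716…
  H = 60 × 3.7716… = 226.301…° → H = 226.3°
= HSL(226.3°, 89.4%, 48.0%)


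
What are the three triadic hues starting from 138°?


Triadic: equally spaced at 120° intervals
H1 = 138°
H2 = (138 + 120) mod 360 = 258°
H3 = (138 + 240) mod 360 = 18°
Triadic = 138°, 258°, 18°


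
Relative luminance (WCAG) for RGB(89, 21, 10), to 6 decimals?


Linearize each channel (sRGB transfer function): c = v/255; c_lin = c/12.92 if c ≤ 0.04045, else ((c+0.055)/1.055)^2.4
  R: 89/255 ≈ 0.349020 > 0.04045 → ((0.349020+0.055)/1.055)^2.4 ≈ 0.099899
  G: 21/255 ≈ 0.082353 > 0.04045 → ((0.082353+0.055)/1.055)^2.4 ≈ 0.007499
  B: 10/255 ≈ 0.039216 ≤ 0.04045 → 0.039216/12.92 ≈ 0.003035
R_lin = 0.099899, G_lin = 0.007499, B_lin = 0.003035
L = 0.2126×R + 0.7152×G + 0.0722×B
L = 0.2126×0.099899 + 0.7152×0.007499 + 0.0722×0.003035
L ≈ 0.026821


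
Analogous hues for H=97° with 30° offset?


Base hue: 97°
Left analog: (97 - 30) mod 360 = 67°
Right analog: (97 + 30) mod 360 = 127°
Analogous hues = 67° and 127°


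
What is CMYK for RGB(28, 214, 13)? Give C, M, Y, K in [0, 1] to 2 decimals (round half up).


R'=28/255≈0.1098, G'=214/255≈0.8392, B'=13/255≈0.0510
K = 1 - max(R',G',B') = 1 - 214/255 = 41/255 = 0.16078… → 0.16
(1-R'-K)/(1-K) simplifies to (max-R)/max with max = 214:
C = (214-28)/214 = 186/214 = 0.86915… → 0.87
M = (214-214)/214 = 0/214 = 0 → 0.00
Y = (214-13)/214 = 201/214 = 0.93925… → 0.94
= CMYK(0.87, 0.00, 0.94, 0.16)


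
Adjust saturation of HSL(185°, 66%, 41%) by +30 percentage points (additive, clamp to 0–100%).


Original S = 66%
Adjustment = +30 percentage points
New S = 66 + (30) = 96
Clamp to [0, 100] → 96
= HSL(185°, 96%, 41%)


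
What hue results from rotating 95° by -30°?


New hue = (H + rotation) mod 360
New hue = (95 -30) mod 360
= 65 mod 360
= 65°


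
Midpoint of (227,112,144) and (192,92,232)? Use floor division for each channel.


Midpoint: each channel = ⌊(C₁+C₂)/2⌋
R: ⌊(227+192)/2⌋ = 209
G: ⌊(112+92)/2⌋ = 102
B: ⌊(144+232)/2⌋ = 188
= RGB(209, 102, 188)


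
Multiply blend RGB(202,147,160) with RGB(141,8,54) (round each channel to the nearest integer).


Multiply: C = A×B/255, rounded to nearest integer
R: 202×141/255 = 28482/255 ≈ 111.694 → 112
G: 147×8/255 = 1176/255 ≈ 4.612 → 5
B: 160×54/255 = 8640/255 ≈ 33.882 → 34
= RGB(112, 5, 34)


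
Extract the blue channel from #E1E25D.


Color: #E1E25D
R = E1 = 225
G = E2 = 226
B = 5D = 93
Blue = 93


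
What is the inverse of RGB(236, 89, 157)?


Invert: (255-R, 255-G, 255-B)
R: 255-236 = 19
G: 255-89 = 166
B: 255-157 = 98
= RGB(19, 166, 98)
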